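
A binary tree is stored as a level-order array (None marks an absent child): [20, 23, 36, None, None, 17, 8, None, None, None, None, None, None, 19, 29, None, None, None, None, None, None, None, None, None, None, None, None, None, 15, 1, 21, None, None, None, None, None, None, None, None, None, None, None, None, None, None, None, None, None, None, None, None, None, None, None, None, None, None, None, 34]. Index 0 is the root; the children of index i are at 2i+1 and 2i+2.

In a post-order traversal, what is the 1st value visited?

23

Post-order visits the left subtree, then the right subtree, then the node.
At 20: go left to 23.
  23 is a leaf — visit 23.
At 20: go right to 36.
  At 36: go left to 17.
    17 is a leaf — visit 17.
  At 36: go right to 8.
    At 8: go left to 19.
      At 19: no left child.
      At 19: go right to 15.
        At 15: no left child.
        At 15: go right to 34.
          34 is a leaf — visit 34.
        Visit 15.
      Visit 19.
    At 8: go right to 29.
      At 29: go left to 1.
        1 is a leaf — visit 1.
      At 29: go right to 21.
        21 is a leaf — visit 21.
      Visit 29.
    Visit 8.
  Visit 36.
Visit 20.
Full post-order sequence: 23, 17, 34, 15, 19, 1, 21, 29, 8, 36, 20.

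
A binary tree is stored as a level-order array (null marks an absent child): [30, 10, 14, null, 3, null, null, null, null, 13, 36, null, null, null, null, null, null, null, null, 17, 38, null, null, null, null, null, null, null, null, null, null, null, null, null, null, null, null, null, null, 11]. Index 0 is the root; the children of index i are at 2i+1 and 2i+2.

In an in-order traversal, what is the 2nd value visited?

In-order visits the left subtree, then the node, then the right subtree.
At 30: go left to 10.
  At 10: no left child.
  Visit 10.
  At 10: go right to 3.
    At 3: go left to 13.
      At 13: go left to 17.
        At 17: go left to 11.
          11 is a leaf — visit 11.
        Visit 17.
        At 17: no right child.
      Visit 13.
      At 13: go right to 38.
        38 is a leaf — visit 38.
    Visit 3.
    At 3: go right to 36.
      36 is a leaf — visit 36.
Visit 30.
At 30: go right to 14.
  14 is a leaf — visit 14.
Full in-order sequence: 10, 11, 17, 13, 38, 3, 36, 30, 14.

11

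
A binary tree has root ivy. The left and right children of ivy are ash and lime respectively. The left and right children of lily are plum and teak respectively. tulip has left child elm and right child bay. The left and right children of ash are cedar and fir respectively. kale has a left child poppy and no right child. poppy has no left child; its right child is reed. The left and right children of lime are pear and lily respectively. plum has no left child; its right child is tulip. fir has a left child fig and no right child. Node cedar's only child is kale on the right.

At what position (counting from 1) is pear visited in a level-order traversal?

6

Level-order visits nodes level by level from the root, left to right within each level.
Level 0: ivy
Level 1: ash, lime
Level 2: cedar, fir, pear, lily
Level 3: kale, fig, plum, teak
Level 4: poppy, tulip
Level 5: reed, elm, bay
Full level-order sequence: ivy, ash, lime, cedar, fir, pear, lily, kale, fig, plum, teak, poppy, tulip, reed, elm, bay.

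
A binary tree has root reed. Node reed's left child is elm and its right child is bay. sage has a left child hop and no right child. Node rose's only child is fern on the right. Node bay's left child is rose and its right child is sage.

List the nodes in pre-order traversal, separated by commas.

reed, elm, bay, rose, fern, sage, hop

Pre-order visits the node, then its left subtree, then its right subtree.
Visit reed.
At reed: go left to elm.
  elm is a leaf — visit elm.
At reed: go right to bay.
  Visit bay.
  At bay: go left to rose.
    Visit rose.
    At rose: no left child.
    At rose: go right to fern.
      fern is a leaf — visit fern.
  At bay: go right to sage.
    Visit sage.
    At sage: go left to hop.
      hop is a leaf — visit hop.
    At sage: no right child.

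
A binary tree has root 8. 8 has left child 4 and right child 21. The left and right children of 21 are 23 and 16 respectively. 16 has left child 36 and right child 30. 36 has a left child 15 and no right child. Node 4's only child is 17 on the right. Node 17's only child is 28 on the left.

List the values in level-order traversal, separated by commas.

Level-order visits nodes level by level from the root, left to right within each level.
Level 0: 8
Level 1: 4, 21
Level 2: 17, 23, 16
Level 3: 28, 36, 30
Level 4: 15

8, 4, 21, 17, 23, 16, 28, 36, 30, 15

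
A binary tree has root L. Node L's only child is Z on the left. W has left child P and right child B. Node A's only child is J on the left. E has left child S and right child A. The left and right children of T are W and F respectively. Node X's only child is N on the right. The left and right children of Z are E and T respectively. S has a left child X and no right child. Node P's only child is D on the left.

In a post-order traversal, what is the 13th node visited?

Post-order visits the left subtree, then the right subtree, then the node.
At L: go left to Z.
  At Z: go left to E.
    At E: go left to S.
      At S: go left to X.
        At X: no left child.
        At X: go right to N.
          N is a leaf — visit N.
        Visit X.
      At S: no right child.
      Visit S.
    At E: go right to A.
      At A: go left to J.
        J is a leaf — visit J.
      At A: no right child.
      Visit A.
    Visit E.
  At Z: go right to T.
    At T: go left to W.
      At W: go left to P.
        At P: go left to D.
          D is a leaf — visit D.
        At P: no right child.
        Visit P.
      At W: go right to B.
        B is a leaf — visit B.
      Visit W.
    At T: go right to F.
      F is a leaf — visit F.
    Visit T.
  Visit Z.
At L: no right child.
Visit L.
Full post-order sequence: N, X, S, J, A, E, D, P, B, W, F, T, Z, L.

Z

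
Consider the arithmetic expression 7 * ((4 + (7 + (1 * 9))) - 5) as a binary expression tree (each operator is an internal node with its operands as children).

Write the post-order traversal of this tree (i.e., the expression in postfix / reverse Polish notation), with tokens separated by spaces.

Post-order on an expression tree gives postfix notation: for each operator, emit left operand, right operand, then the operator.

7 4 7 1 9 * + + 5 - *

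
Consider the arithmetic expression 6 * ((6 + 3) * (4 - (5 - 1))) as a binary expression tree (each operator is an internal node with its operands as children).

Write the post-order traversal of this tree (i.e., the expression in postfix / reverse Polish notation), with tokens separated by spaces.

6 6 3 + 4 5 1 - - * *

Post-order on an expression tree gives postfix notation: for each operator, emit left operand, right operand, then the operator.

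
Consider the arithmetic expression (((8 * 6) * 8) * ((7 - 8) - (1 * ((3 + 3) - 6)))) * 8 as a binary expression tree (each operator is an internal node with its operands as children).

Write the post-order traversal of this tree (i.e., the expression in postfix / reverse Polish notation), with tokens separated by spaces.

Post-order on an expression tree gives postfix notation: for each operator, emit left operand, right operand, then the operator.

8 6 * 8 * 7 8 - 1 3 3 + 6 - * - * 8 *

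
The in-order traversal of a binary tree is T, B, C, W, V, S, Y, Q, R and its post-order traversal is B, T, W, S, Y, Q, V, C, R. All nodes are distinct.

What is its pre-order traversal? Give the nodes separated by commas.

The last element of post-order is the root; it splits in-order into left and right subtrees.
Root R: left subtree has 8 nodes {T, B, C, W, V, S, Y, Q}, right has 0 { }.
  Root C: left subtree has 2 nodes {T, B}, right has 5 {W, V, S, Y, Q}.
    Root T: left subtree has 0 nodes { }, right has 1 {B}.
    Root V: left subtree has 1 node {W}, right has 3 {S, Y, Q}.
      Root Q: left subtree has 2 nodes {S, Y}, right has 0 { }.
        Root Y: left subtree has 1 node {S}, right has 0 { }.

R, C, T, B, V, W, Q, Y, S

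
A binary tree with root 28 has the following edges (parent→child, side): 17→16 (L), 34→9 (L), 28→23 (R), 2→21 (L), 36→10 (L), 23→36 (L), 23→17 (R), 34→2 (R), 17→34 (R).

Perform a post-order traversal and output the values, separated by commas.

Post-order visits the left subtree, then the right subtree, then the node.
At 28: no left child.
At 28: go right to 23.
  At 23: go left to 36.
    At 36: go left to 10.
      10 is a leaf — visit 10.
    At 36: no right child.
    Visit 36.
  At 23: go right to 17.
    At 17: go left to 16.
      16 is a leaf — visit 16.
    At 17: go right to 34.
      At 34: go left to 9.
        9 is a leaf — visit 9.
      At 34: go right to 2.
        At 2: go left to 21.
          21 is a leaf — visit 21.
        At 2: no right child.
        Visit 2.
      Visit 34.
    Visit 17.
  Visit 23.
Visit 28.

10, 36, 16, 9, 21, 2, 34, 17, 23, 28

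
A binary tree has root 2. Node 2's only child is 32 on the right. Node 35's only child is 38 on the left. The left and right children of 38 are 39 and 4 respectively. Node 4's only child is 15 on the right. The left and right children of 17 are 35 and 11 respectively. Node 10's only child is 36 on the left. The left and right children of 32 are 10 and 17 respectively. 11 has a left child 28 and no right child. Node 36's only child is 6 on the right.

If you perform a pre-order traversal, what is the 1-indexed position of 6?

5

Pre-order visits the node, then its left subtree, then its right subtree.
Visit 2.
At 2: no left child.
At 2: go right to 32.
  Visit 32.
  At 32: go left to 10.
    Visit 10.
    At 10: go left to 36.
      Visit 36.
      At 36: no left child.
      At 36: go right to 6.
        6 is a leaf — visit 6.
    At 10: no right child.
  At 32: go right to 17.
    Visit 17.
    At 17: go left to 35.
      Visit 35.
      At 35: go left to 38.
        Visit 38.
        At 38: go left to 39.
          39 is a leaf — visit 39.
        At 38: go right to 4.
          Visit 4.
          At 4: no left child.
          At 4: go right to 15.
            15 is a leaf — visit 15.
      At 35: no right child.
    At 17: go right to 11.
      Visit 11.
      At 11: go left to 28.
        28 is a leaf — visit 28.
      At 11: no right child.
Full pre-order sequence: 2, 32, 10, 36, 6, 17, 35, 38, 39, 4, 15, 11, 28.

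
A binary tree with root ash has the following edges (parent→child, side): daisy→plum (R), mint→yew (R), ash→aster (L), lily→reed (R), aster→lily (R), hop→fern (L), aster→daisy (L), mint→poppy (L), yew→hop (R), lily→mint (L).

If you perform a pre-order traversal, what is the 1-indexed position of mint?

6

Pre-order visits the node, then its left subtree, then its right subtree.
Visit ash.
At ash: go left to aster.
  Visit aster.
  At aster: go left to daisy.
    Visit daisy.
    At daisy: no left child.
    At daisy: go right to plum.
      plum is a leaf — visit plum.
  At aster: go right to lily.
    Visit lily.
    At lily: go left to mint.
      Visit mint.
      At mint: go left to poppy.
        poppy is a leaf — visit poppy.
      At mint: go right to yew.
        Visit yew.
        At yew: no left child.
        At yew: go right to hop.
          Visit hop.
          At hop: go left to fern.
            fern is a leaf — visit fern.
          At hop: no right child.
    At lily: go right to reed.
      reed is a leaf — visit reed.
At ash: no right child.
Full pre-order sequence: ash, aster, daisy, plum, lily, mint, poppy, yew, hop, fern, reed.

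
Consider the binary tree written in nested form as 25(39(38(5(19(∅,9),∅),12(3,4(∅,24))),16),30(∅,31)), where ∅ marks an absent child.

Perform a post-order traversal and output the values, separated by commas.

9, 19, 5, 3, 24, 4, 12, 38, 16, 39, 31, 30, 25

Post-order visits the left subtree, then the right subtree, then the node.
At 25: go left to 39.
  At 39: go left to 38.
    At 38: go left to 5.
      At 5: go left to 19.
        At 19: no left child.
        At 19: go right to 9.
          9 is a leaf — visit 9.
        Visit 19.
      At 5: no right child.
      Visit 5.
    At 38: go right to 12.
      At 12: go left to 3.
        3 is a leaf — visit 3.
      At 12: go right to 4.
        At 4: no left child.
        At 4: go right to 24.
          24 is a leaf — visit 24.
        Visit 4.
      Visit 12.
    Visit 38.
  At 39: go right to 16.
    16 is a leaf — visit 16.
  Visit 39.
At 25: go right to 30.
  At 30: no left child.
  At 30: go right to 31.
    31 is a leaf — visit 31.
  Visit 30.
Visit 25.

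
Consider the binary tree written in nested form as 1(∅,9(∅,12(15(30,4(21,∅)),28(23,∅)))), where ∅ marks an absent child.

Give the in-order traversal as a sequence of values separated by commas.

1, 9, 30, 15, 21, 4, 12, 23, 28

In-order visits the left subtree, then the node, then the right subtree.
At 1: no left child.
Visit 1.
At 1: go right to 9.
  At 9: no left child.
  Visit 9.
  At 9: go right to 12.
    At 12: go left to 15.
      At 15: go left to 30.
        30 is a leaf — visit 30.
      Visit 15.
      At 15: go right to 4.
        At 4: go left to 21.
          21 is a leaf — visit 21.
        Visit 4.
        At 4: no right child.
    Visit 12.
    At 12: go right to 28.
      At 28: go left to 23.
        23 is a leaf — visit 23.
      Visit 28.
      At 28: no right child.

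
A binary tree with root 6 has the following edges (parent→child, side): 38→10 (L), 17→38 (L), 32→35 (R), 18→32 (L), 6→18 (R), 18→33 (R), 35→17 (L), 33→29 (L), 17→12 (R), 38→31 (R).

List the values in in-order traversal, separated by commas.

In-order visits the left subtree, then the node, then the right subtree.
At 6: no left child.
Visit 6.
At 6: go right to 18.
  At 18: go left to 32.
    At 32: no left child.
    Visit 32.
    At 32: go right to 35.
      At 35: go left to 17.
        At 17: go left to 38.
          At 38: go left to 10.
            10 is a leaf — visit 10.
          Visit 38.
          At 38: go right to 31.
            31 is a leaf — visit 31.
        Visit 17.
        At 17: go right to 12.
          12 is a leaf — visit 12.
      Visit 35.
      At 35: no right child.
  Visit 18.
  At 18: go right to 33.
    At 33: go left to 29.
      29 is a leaf — visit 29.
    Visit 33.
    At 33: no right child.

6, 32, 10, 38, 31, 17, 12, 35, 18, 29, 33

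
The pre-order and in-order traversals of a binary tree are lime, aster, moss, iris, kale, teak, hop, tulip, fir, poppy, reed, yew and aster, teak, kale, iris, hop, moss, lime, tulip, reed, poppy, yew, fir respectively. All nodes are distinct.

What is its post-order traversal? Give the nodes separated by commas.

teak, kale, hop, iris, moss, aster, reed, yew, poppy, fir, tulip, lime

The first element of pre-order is the root; it splits in-order into left and right subtrees.
Root lime: left subtree has 6 nodes {aster, teak, kale, iris, hop, moss}, right has 5 {tulip, reed, poppy, yew, fir}.
  Root aster: left subtree has 0 nodes { }, right has 5 {teak, kale, iris, hop, moss}.
    Root moss: left subtree has 4 nodes {teak, kale, iris, hop}, right has 0 { }.
      Root iris: left subtree has 2 nodes {teak, kale}, right has 1 {hop}.
        Root kale: left subtree has 1 node {teak}, right has 0 { }.
  Root tulip: left subtree has 0 nodes { }, right has 4 {reed, poppy, yew, fir}.
    Root fir: left subtree has 3 nodes {reed, poppy, yew}, right has 0 { }.
      Root poppy: left subtree has 1 node {reed}, right has 1 {yew}.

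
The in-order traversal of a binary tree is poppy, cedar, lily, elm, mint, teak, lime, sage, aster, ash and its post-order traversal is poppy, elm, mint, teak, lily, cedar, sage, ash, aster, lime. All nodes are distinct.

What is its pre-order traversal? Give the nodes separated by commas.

lime, cedar, poppy, lily, teak, mint, elm, aster, sage, ash

The last element of post-order is the root; it splits in-order into left and right subtrees.
Root lime: left subtree has 6 nodes {poppy, cedar, lily, elm, mint, teak}, right has 3 {sage, aster, ash}.
  Root cedar: left subtree has 1 node {poppy}, right has 4 {lily, elm, mint, teak}.
    Root lily: left subtree has 0 nodes { }, right has 3 {elm, mint, teak}.
      Root teak: left subtree has 2 nodes {elm, mint}, right has 0 { }.
        Root mint: left subtree has 1 node {elm}, right has 0 { }.
  Root aster: left subtree has 1 node {sage}, right has 1 {ash}.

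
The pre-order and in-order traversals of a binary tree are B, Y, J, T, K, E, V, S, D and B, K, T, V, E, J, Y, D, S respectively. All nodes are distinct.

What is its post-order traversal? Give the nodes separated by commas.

The first element of pre-order is the root; it splits in-order into left and right subtrees.
Root B: left subtree has 0 nodes { }, right has 8 {K, T, V, E, J, Y, D, S}.
  Root Y: left subtree has 5 nodes {K, T, V, E, J}, right has 2 {D, S}.
    Root J: left subtree has 4 nodes {K, T, V, E}, right has 0 { }.
      Root T: left subtree has 1 node {K}, right has 2 {V, E}.
        Root E: left subtree has 1 node {V}, right has 0 { }.
    Root S: left subtree has 1 node {D}, right has 0 { }.

K, V, E, T, J, D, S, Y, B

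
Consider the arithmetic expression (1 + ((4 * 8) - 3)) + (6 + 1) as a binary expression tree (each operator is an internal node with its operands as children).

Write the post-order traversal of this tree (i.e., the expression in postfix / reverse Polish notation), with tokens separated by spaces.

Post-order on an expression tree gives postfix notation: for each operator, emit left operand, right operand, then the operator.

1 4 8 * 3 - + 6 1 + +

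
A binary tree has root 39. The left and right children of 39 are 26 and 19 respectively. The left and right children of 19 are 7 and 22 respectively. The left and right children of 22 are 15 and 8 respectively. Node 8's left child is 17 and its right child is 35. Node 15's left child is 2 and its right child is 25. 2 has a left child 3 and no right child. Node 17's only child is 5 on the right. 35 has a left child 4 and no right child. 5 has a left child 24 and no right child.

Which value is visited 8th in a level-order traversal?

2

Level-order visits nodes level by level from the root, left to right within each level.
Level 0: 39
Level 1: 26, 19
Level 2: 7, 22
Level 3: 15, 8
Level 4: 2, 25, 17, 35
Level 5: 3, 5, 4
Level 6: 24
Full level-order sequence: 39, 26, 19, 7, 22, 15, 8, 2, 25, 17, 35, 3, 5, 4, 24.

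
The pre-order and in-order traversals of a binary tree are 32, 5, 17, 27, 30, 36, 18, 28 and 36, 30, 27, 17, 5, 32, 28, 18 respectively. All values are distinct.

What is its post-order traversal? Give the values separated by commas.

36, 30, 27, 17, 5, 28, 18, 32

The first element of pre-order is the root; it splits in-order into left and right subtrees.
Root 32: left subtree has 5 nodes {36, 30, 27, 17, 5}, right has 2 {28, 18}.
  Root 5: left subtree has 4 nodes {36, 30, 27, 17}, right has 0 { }.
    Root 17: left subtree has 3 nodes {36, 30, 27}, right has 0 { }.
      Root 27: left subtree has 2 nodes {36, 30}, right has 0 { }.
        Root 30: left subtree has 1 node {36}, right has 0 { }.
  Root 18: left subtree has 1 node {28}, right has 0 { }.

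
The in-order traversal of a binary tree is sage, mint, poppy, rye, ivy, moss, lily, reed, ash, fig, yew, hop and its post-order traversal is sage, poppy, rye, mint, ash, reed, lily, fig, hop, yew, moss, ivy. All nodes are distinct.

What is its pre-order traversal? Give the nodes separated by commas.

The last element of post-order is the root; it splits in-order into left and right subtrees.
Root ivy: left subtree has 4 nodes {sage, mint, poppy, rye}, right has 7 {moss, lily, reed, ash, fig, yew, hop}.
  Root mint: left subtree has 1 node {sage}, right has 2 {poppy, rye}.
    Root rye: left subtree has 1 node {poppy}, right has 0 { }.
  Root moss: left subtree has 0 nodes { }, right has 6 {lily, reed, ash, fig, yew, hop}.
    Root yew: left subtree has 4 nodes {lily, reed, ash, fig}, right has 1 {hop}.
      Root fig: left subtree has 3 nodes {lily, reed, ash}, right has 0 { }.
        Root lily: left subtree has 0 nodes { }, right has 2 {reed, ash}.
          Root reed: left subtree has 0 nodes { }, right has 1 {ash}.

ivy, mint, sage, rye, poppy, moss, yew, fig, lily, reed, ash, hop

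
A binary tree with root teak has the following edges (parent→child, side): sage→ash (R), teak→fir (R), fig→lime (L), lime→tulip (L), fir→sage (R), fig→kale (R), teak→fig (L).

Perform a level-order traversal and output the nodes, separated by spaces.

teak fig fir lime kale sage tulip ash

Level-order visits nodes level by level from the root, left to right within each level.
Level 0: teak
Level 1: fig, fir
Level 2: lime, kale, sage
Level 3: tulip, ash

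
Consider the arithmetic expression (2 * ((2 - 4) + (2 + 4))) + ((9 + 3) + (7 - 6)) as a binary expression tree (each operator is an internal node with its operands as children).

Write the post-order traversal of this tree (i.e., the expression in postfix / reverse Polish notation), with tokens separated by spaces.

Post-order on an expression tree gives postfix notation: for each operator, emit left operand, right operand, then the operator.

2 2 4 - 2 4 + + * 9 3 + 7 6 - + +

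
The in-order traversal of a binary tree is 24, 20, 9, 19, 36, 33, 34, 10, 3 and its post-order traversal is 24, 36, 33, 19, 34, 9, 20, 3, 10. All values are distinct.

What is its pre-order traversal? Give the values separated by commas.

10, 20, 24, 9, 34, 19, 33, 36, 3

The last element of post-order is the root; it splits in-order into left and right subtrees.
Root 10: left subtree has 7 nodes {24, 20, 9, 19, 36, 33, 34}, right has 1 {3}.
  Root 20: left subtree has 1 node {24}, right has 5 {9, 19, 36, 33, 34}.
    Root 9: left subtree has 0 nodes { }, right has 4 {19, 36, 33, 34}.
      Root 34: left subtree has 3 nodes {19, 36, 33}, right has 0 { }.
        Root 19: left subtree has 0 nodes { }, right has 2 {36, 33}.
          Root 33: left subtree has 1 node {36}, right has 0 { }.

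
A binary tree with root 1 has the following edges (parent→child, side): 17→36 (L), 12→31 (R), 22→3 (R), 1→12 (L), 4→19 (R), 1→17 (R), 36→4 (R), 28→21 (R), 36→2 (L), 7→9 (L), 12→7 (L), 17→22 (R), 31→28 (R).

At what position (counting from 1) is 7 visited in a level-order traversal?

Level-order visits nodes level by level from the root, left to right within each level.
Level 0: 1
Level 1: 12, 17
Level 2: 7, 31, 36, 22
Level 3: 9, 28, 2, 4, 3
Level 4: 21, 19
Full level-order sequence: 1, 12, 17, 7, 31, 36, 22, 9, 28, 2, 4, 3, 21, 19.

4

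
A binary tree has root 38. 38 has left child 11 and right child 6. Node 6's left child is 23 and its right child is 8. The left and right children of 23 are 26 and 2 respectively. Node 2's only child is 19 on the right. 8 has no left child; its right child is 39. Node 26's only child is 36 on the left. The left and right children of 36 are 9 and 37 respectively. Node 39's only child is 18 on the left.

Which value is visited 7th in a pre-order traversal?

9

Pre-order visits the node, then its left subtree, then its right subtree.
Visit 38.
At 38: go left to 11.
  11 is a leaf — visit 11.
At 38: go right to 6.
  Visit 6.
  At 6: go left to 23.
    Visit 23.
    At 23: go left to 26.
      Visit 26.
      At 26: go left to 36.
        Visit 36.
        At 36: go left to 9.
          9 is a leaf — visit 9.
        At 36: go right to 37.
          37 is a leaf — visit 37.
      At 26: no right child.
    At 23: go right to 2.
      Visit 2.
      At 2: no left child.
      At 2: go right to 19.
        19 is a leaf — visit 19.
  At 6: go right to 8.
    Visit 8.
    At 8: no left child.
    At 8: go right to 39.
      Visit 39.
      At 39: go left to 18.
        18 is a leaf — visit 18.
      At 39: no right child.
Full pre-order sequence: 38, 11, 6, 23, 26, 36, 9, 37, 2, 19, 8, 39, 18.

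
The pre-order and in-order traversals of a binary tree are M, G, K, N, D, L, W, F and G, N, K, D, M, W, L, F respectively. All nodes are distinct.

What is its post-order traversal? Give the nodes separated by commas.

N, D, K, G, W, F, L, M

The first element of pre-order is the root; it splits in-order into left and right subtrees.
Root M: left subtree has 4 nodes {G, N, K, D}, right has 3 {W, L, F}.
  Root G: left subtree has 0 nodes { }, right has 3 {N, K, D}.
    Root K: left subtree has 1 node {N}, right has 1 {D}.
  Root L: left subtree has 1 node {W}, right has 1 {F}.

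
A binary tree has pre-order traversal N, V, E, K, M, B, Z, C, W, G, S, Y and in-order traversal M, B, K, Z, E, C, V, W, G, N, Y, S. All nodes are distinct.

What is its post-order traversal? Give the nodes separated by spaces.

B M Z K C E G W V Y S N

The first element of pre-order is the root; it splits in-order into left and right subtrees.
Root N: left subtree has 9 nodes {M, B, K, Z, E, C, V, W, G}, right has 2 {Y, S}.
  Root V: left subtree has 6 nodes {M, B, K, Z, E, C}, right has 2 {W, G}.
    Root E: left subtree has 4 nodes {M, B, K, Z}, right has 1 {C}.
      Root K: left subtree has 2 nodes {M, B}, right has 1 {Z}.
        Root M: left subtree has 0 nodes { }, right has 1 {B}.
    Root W: left subtree has 0 nodes { }, right has 1 {G}.
  Root S: left subtree has 1 node {Y}, right has 0 { }.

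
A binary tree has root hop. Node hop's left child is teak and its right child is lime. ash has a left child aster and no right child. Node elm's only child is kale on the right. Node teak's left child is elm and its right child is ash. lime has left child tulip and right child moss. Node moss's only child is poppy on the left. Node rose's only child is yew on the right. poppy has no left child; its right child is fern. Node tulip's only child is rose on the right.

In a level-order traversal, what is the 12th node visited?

yew

Level-order visits nodes level by level from the root, left to right within each level.
Level 0: hop
Level 1: teak, lime
Level 2: elm, ash, tulip, moss
Level 3: kale, aster, rose, poppy
Level 4: yew, fern
Full level-order sequence: hop, teak, lime, elm, ash, tulip, moss, kale, aster, rose, poppy, yew, fern.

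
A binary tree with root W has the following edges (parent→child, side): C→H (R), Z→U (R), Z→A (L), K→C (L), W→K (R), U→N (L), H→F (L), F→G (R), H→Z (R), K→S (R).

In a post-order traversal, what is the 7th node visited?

Post-order visits the left subtree, then the right subtree, then the node.
At W: no left child.
At W: go right to K.
  At K: go left to C.
    At C: no left child.
    At C: go right to H.
      At H: go left to F.
        At F: no left child.
        At F: go right to G.
          G is a leaf — visit G.
        Visit F.
      At H: go right to Z.
        At Z: go left to A.
          A is a leaf — visit A.
        At Z: go right to U.
          At U: go left to N.
            N is a leaf — visit N.
          At U: no right child.
          Visit U.
        Visit Z.
      Visit H.
    Visit C.
  At K: go right to S.
    S is a leaf — visit S.
  Visit K.
Visit W.
Full post-order sequence: G, F, A, N, U, Z, H, C, S, K, W.

H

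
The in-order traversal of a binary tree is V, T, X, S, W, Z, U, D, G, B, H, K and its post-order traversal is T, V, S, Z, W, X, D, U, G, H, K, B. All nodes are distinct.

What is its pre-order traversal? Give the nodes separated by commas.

The last element of post-order is the root; it splits in-order into left and right subtrees.
Root B: left subtree has 9 nodes {V, T, X, S, W, Z, U, D, G}, right has 2 {H, K}.
  Root G: left subtree has 8 nodes {V, T, X, S, W, Z, U, D}, right has 0 { }.
    Root U: left subtree has 6 nodes {V, T, X, S, W, Z}, right has 1 {D}.
      Root X: left subtree has 2 nodes {V, T}, right has 3 {S, W, Z}.
        Root V: left subtree has 0 nodes { }, right has 1 {T}.
        Root W: left subtree has 1 node {S}, right has 1 {Z}.
  Root K: left subtree has 1 node {H}, right has 0 { }.

B, G, U, X, V, T, W, S, Z, D, K, H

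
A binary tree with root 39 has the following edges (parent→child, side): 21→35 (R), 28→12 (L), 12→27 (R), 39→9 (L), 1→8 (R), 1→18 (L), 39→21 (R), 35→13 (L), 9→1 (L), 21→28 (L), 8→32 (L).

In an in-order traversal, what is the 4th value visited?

8

In-order visits the left subtree, then the node, then the right subtree.
At 39: go left to 9.
  At 9: go left to 1.
    At 1: go left to 18.
      18 is a leaf — visit 18.
    Visit 1.
    At 1: go right to 8.
      At 8: go left to 32.
        32 is a leaf — visit 32.
      Visit 8.
      At 8: no right child.
  Visit 9.
  At 9: no right child.
Visit 39.
At 39: go right to 21.
  At 21: go left to 28.
    At 28: go left to 12.
      At 12: no left child.
      Visit 12.
      At 12: go right to 27.
        27 is a leaf — visit 27.
    Visit 28.
    At 28: no right child.
  Visit 21.
  At 21: go right to 35.
    At 35: go left to 13.
      13 is a leaf — visit 13.
    Visit 35.
    At 35: no right child.
Full in-order sequence: 18, 1, 32, 8, 9, 39, 12, 27, 28, 21, 13, 35.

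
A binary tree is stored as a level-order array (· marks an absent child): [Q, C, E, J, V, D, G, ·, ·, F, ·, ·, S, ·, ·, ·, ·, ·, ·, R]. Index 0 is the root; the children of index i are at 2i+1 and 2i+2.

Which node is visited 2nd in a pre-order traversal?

C

Pre-order visits the node, then its left subtree, then its right subtree.
Visit Q.
At Q: go left to C.
  Visit C.
  At C: go left to J.
    J is a leaf — visit J.
  At C: go right to V.
    Visit V.
    At V: go left to F.
      Visit F.
      At F: go left to R.
        R is a leaf — visit R.
      At F: no right child.
    At V: no right child.
At Q: go right to E.
  Visit E.
  At E: go left to D.
    Visit D.
    At D: no left child.
    At D: go right to S.
      S is a leaf — visit S.
  At E: go right to G.
    G is a leaf — visit G.
Full pre-order sequence: Q, C, J, V, F, R, E, D, S, G.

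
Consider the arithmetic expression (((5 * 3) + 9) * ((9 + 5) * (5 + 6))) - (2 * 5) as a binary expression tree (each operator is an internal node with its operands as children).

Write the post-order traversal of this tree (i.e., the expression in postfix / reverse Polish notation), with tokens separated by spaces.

Post-order on an expression tree gives postfix notation: for each operator, emit left operand, right operand, then the operator.

5 3 * 9 + 9 5 + 5 6 + * * 2 5 * -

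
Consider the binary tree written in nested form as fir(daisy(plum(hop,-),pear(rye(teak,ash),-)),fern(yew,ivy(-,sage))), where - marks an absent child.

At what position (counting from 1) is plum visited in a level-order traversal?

4

Level-order visits nodes level by level from the root, left to right within each level.
Level 0: fir
Level 1: daisy, fern
Level 2: plum, pear, yew, ivy
Level 3: hop, rye, sage
Level 4: teak, ash
Full level-order sequence: fir, daisy, fern, plum, pear, yew, ivy, hop, rye, sage, teak, ash.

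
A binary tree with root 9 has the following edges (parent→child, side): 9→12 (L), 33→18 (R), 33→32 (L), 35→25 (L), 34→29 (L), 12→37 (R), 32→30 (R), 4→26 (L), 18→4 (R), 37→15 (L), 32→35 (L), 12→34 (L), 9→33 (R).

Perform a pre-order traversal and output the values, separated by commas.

Pre-order visits the node, then its left subtree, then its right subtree.
Visit 9.
At 9: go left to 12.
  Visit 12.
  At 12: go left to 34.
    Visit 34.
    At 34: go left to 29.
      29 is a leaf — visit 29.
    At 34: no right child.
  At 12: go right to 37.
    Visit 37.
    At 37: go left to 15.
      15 is a leaf — visit 15.
    At 37: no right child.
At 9: go right to 33.
  Visit 33.
  At 33: go left to 32.
    Visit 32.
    At 32: go left to 35.
      Visit 35.
      At 35: go left to 25.
        25 is a leaf — visit 25.
      At 35: no right child.
    At 32: go right to 30.
      30 is a leaf — visit 30.
  At 33: go right to 18.
    Visit 18.
    At 18: no left child.
    At 18: go right to 4.
      Visit 4.
      At 4: go left to 26.
        26 is a leaf — visit 26.
      At 4: no right child.

9, 12, 34, 29, 37, 15, 33, 32, 35, 25, 30, 18, 4, 26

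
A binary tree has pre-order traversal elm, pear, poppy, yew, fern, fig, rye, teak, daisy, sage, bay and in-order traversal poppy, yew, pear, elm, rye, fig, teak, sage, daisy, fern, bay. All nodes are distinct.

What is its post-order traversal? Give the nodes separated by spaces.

The first element of pre-order is the root; it splits in-order into left and right subtrees.
Root elm: left subtree has 3 nodes {poppy, yew, pear}, right has 7 {rye, fig, teak, sage, daisy, fern, bay}.
  Root pear: left subtree has 2 nodes {poppy, yew}, right has 0 { }.
    Root poppy: left subtree has 0 nodes { }, right has 1 {yew}.
  Root fern: left subtree has 5 nodes {rye, fig, teak, sage, daisy}, right has 1 {bay}.
    Root fig: left subtree has 1 node {rye}, right has 3 {teak, sage, daisy}.
      Root teak: left subtree has 0 nodes { }, right has 2 {sage, daisy}.
        Root daisy: left subtree has 1 node {sage}, right has 0 { }.

yew poppy pear rye sage daisy teak fig bay fern elm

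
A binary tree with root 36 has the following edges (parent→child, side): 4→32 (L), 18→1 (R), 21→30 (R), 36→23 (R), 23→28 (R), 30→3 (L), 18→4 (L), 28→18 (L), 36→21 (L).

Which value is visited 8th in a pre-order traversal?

4

Pre-order visits the node, then its left subtree, then its right subtree.
Visit 36.
At 36: go left to 21.
  Visit 21.
  At 21: no left child.
  At 21: go right to 30.
    Visit 30.
    At 30: go left to 3.
      3 is a leaf — visit 3.
    At 30: no right child.
At 36: go right to 23.
  Visit 23.
  At 23: no left child.
  At 23: go right to 28.
    Visit 28.
    At 28: go left to 18.
      Visit 18.
      At 18: go left to 4.
        Visit 4.
        At 4: go left to 32.
          32 is a leaf — visit 32.
        At 4: no right child.
      At 18: go right to 1.
        1 is a leaf — visit 1.
    At 28: no right child.
Full pre-order sequence: 36, 21, 30, 3, 23, 28, 18, 4, 32, 1.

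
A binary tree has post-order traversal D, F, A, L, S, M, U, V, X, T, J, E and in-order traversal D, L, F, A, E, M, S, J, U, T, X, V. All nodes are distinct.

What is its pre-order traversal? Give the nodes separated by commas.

E, L, D, A, F, J, M, S, T, U, X, V

The last element of post-order is the root; it splits in-order into left and right subtrees.
Root E: left subtree has 4 nodes {D, L, F, A}, right has 7 {M, S, J, U, T, X, V}.
  Root L: left subtree has 1 node {D}, right has 2 {F, A}.
    Root A: left subtree has 1 node {F}, right has 0 { }.
  Root J: left subtree has 2 nodes {M, S}, right has 4 {U, T, X, V}.
    Root M: left subtree has 0 nodes { }, right has 1 {S}.
    Root T: left subtree has 1 node {U}, right has 2 {X, V}.
      Root X: left subtree has 0 nodes { }, right has 1 {V}.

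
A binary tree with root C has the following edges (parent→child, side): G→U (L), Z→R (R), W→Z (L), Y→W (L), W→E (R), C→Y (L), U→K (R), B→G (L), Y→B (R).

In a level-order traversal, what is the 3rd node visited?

Level-order visits nodes level by level from the root, left to right within each level.
Level 0: C
Level 1: Y
Level 2: W, B
Level 3: Z, E, G
Level 4: R, U
Level 5: K
Full level-order sequence: C, Y, W, B, Z, E, G, R, U, K.

W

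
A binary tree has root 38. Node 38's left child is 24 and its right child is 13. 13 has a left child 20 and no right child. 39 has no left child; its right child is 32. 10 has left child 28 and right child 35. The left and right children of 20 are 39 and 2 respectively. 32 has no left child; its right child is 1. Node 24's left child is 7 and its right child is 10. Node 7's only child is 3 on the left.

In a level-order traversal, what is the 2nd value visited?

24

Level-order visits nodes level by level from the root, left to right within each level.
Level 0: 38
Level 1: 24, 13
Level 2: 7, 10, 20
Level 3: 3, 28, 35, 39, 2
Level 4: 32
Level 5: 1
Full level-order sequence: 38, 24, 13, 7, 10, 20, 3, 28, 35, 39, 2, 32, 1.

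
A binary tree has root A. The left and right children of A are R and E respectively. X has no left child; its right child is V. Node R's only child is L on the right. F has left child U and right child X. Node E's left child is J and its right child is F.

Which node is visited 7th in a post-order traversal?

F

Post-order visits the left subtree, then the right subtree, then the node.
At A: go left to R.
  At R: no left child.
  At R: go right to L.
    L is a leaf — visit L.
  Visit R.
At A: go right to E.
  At E: go left to J.
    J is a leaf — visit J.
  At E: go right to F.
    At F: go left to U.
      U is a leaf — visit U.
    At F: go right to X.
      At X: no left child.
      At X: go right to V.
        V is a leaf — visit V.
      Visit X.
    Visit F.
  Visit E.
Visit A.
Full post-order sequence: L, R, J, U, V, X, F, E, A.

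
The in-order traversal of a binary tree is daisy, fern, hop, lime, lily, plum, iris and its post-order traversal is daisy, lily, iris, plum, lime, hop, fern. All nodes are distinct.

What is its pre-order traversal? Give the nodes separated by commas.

fern, daisy, hop, lime, plum, lily, iris

The last element of post-order is the root; it splits in-order into left and right subtrees.
Root fern: left subtree has 1 node {daisy}, right has 5 {hop, lime, lily, plum, iris}.
  Root hop: left subtree has 0 nodes { }, right has 4 {lime, lily, plum, iris}.
    Root lime: left subtree has 0 nodes { }, right has 3 {lily, plum, iris}.
      Root plum: left subtree has 1 node {lily}, right has 1 {iris}.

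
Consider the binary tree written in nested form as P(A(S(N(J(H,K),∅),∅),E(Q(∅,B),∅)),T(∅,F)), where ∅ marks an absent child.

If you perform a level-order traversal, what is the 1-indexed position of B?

Level-order visits nodes level by level from the root, left to right within each level.
Level 0: P
Level 1: A, T
Level 2: S, E, F
Level 3: N, Q
Level 4: J, B
Level 5: H, K
Full level-order sequence: P, A, T, S, E, F, N, Q, J, B, H, K.

10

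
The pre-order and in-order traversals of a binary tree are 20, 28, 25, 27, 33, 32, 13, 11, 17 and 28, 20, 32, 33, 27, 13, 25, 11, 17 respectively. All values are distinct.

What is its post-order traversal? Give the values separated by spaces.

28 32 33 13 27 17 11 25 20

The first element of pre-order is the root; it splits in-order into left and right subtrees.
Root 20: left subtree has 1 node {28}, right has 7 {32, 33, 27, 13, 25, 11, 17}.
  Root 25: left subtree has 4 nodes {32, 33, 27, 13}, right has 2 {11, 17}.
    Root 27: left subtree has 2 nodes {32, 33}, right has 1 {13}.
      Root 33: left subtree has 1 node {32}, right has 0 { }.
    Root 11: left subtree has 0 nodes { }, right has 1 {17}.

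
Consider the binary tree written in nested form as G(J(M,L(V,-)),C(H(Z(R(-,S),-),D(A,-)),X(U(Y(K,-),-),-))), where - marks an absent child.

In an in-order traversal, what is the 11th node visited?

D

In-order visits the left subtree, then the node, then the right subtree.
At G: go left to J.
  At J: go left to M.
    M is a leaf — visit M.
  Visit J.
  At J: go right to L.
    At L: go left to V.
      V is a leaf — visit V.
    Visit L.
    At L: no right child.
Visit G.
At G: go right to C.
  At C: go left to H.
    At H: go left to Z.
      At Z: go left to R.
        At R: no left child.
        Visit R.
        At R: go right to S.
          S is a leaf — visit S.
      Visit Z.
      At Z: no right child.
    Visit H.
    At H: go right to D.
      At D: go left to A.
        A is a leaf — visit A.
      Visit D.
      At D: no right child.
  Visit C.
  At C: go right to X.
    At X: go left to U.
      At U: go left to Y.
        At Y: go left to K.
          K is a leaf — visit K.
        Visit Y.
        At Y: no right child.
      Visit U.
      At U: no right child.
    Visit X.
    At X: no right child.
Full in-order sequence: M, J, V, L, G, R, S, Z, H, A, D, C, K, Y, U, X.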